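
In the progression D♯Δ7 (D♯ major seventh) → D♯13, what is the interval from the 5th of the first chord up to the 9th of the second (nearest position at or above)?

The 5th of D♯Δ7 (D♯ major seventh) is A♯; the 9th of D♯13 is E♯.
From A♯ to E♯ is 7 semitones, exactly the perfect fifth.

P5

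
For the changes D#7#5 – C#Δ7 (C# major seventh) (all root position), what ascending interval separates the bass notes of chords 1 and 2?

minor 7th

The roots are D# and C#.
D# up to C# is 10 semitones, a half step narrower than a major seventh, so the interval is minor.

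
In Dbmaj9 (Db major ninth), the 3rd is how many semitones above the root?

4

Dbmaj9: Db-F-Ab-C-Eb.
Db to F is a major third: 4 semitones.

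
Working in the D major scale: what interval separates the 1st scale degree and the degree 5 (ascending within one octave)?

Spelling the D major scale: D E F# G A B C#.
So we need the interval from D up to A.
Counting 5 letters and 7 half steps from D gives a perfect fifth.

perfect fifth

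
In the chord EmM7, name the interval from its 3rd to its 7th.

augmented fifth

The chord tones of Em(maj7) are E, G, B, D♯.
3rd = G; 7th = D♯.
5 letter names make it a fifth; at 8 semitones (a half step wider than perfect) the quality is augmented.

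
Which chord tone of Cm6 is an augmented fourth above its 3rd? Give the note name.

Cm6: C, E♭, G, A.
The 3rd is E♭. An augmented fourth above E♭ is A.
A is the chord's 6th.

A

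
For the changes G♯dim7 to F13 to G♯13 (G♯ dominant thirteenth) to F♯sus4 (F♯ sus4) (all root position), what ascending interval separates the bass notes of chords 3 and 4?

minor seventh

The roots are G♯ and F♯.
G♯ up to F♯ is 10 semitones, a half step narrower than a major seventh, so the interval is minor.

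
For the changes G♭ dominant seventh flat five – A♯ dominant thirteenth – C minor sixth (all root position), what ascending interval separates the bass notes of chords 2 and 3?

diminished third

The roots are A♯ and C.
3 letter names make it a third; at 2 semitones (a whole step narrower than major) the quality is diminished.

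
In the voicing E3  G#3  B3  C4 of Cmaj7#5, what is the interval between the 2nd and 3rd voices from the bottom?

Those voices are G#3 and B3.
3 letter names make it a third; at 3 semitones (a half step narrower than major) the quality is minor.

minor third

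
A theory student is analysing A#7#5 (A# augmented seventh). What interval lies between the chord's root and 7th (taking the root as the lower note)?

A#7#5 is spelled A# C## E## G#.
Root = A#; 7th = G#.
7 letter names make it a seventh; at 10 semitones (a half step narrower than major) the quality is minor.

minor seventh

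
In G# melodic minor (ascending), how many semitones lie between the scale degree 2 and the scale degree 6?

The scale is G# A# B C# D# E# F##.
A# up to E# is a perfect fifth — 7 semitones.

7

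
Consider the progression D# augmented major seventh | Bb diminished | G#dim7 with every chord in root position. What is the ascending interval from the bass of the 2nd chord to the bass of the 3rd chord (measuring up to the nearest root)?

A6

The roots are Bb and G#.
From Bb to G#: 10 semitones over a sixth = augmented.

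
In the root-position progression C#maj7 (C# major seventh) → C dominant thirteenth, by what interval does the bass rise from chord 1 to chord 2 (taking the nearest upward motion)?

diminished octave

The roots are C# and C.
From C# to C: 11 semitones over an octave = diminished.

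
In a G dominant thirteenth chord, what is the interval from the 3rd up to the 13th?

P11

G13: G, B, D, F, A, E.
So we need the interval from B up to E.
From B to E is 17 semitones, exactly the perfect eleventh.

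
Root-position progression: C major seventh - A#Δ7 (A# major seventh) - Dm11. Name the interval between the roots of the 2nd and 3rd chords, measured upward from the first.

diminished 4th

The roots are A# and D.
From A# to D: 4 semitones over a fourth = diminished.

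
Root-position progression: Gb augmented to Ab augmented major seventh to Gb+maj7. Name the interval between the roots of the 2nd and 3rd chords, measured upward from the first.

minor seventh

The roots are Ab and Gb.
Ab up to Gb is 10 semitones, a half step narrower than a major seventh, so the interval is minor.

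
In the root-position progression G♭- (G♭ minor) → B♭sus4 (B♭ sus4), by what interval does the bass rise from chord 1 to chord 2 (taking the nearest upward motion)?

The roots are G♭ and B♭.
G♭ up to B♭ spans 3 letter names and 4 semitones — a major third.

M3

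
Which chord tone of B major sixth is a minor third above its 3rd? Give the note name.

F#

Spelling the chord: B–D#–F#–G#.
The 3rd is D#. A minor third above D# is F#.
F# is the chord's 5th.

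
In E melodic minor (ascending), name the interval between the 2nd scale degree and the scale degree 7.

E melodic minor: E F# G A B C# D#.
That puts F# below D#.
F# up to D# spans 6 letter names and 9 semitones — a major sixth.

M6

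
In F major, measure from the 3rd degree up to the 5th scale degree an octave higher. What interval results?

minor 10th

F major: F G A Bb C D E.
That puts A below C.
10 letter names make it a tenth; at 15 semitones (a half step narrower than major) the quality is minor.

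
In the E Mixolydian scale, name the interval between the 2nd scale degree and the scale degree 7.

Spelling the E Mixolydian scale: E F# G# A B C# D.
The 2nd scale degree is F# and the scale degree 7 is D.
F# up to D is 8 semitones, a half step narrower than a major sixth, so the interval is minor.

minor sixth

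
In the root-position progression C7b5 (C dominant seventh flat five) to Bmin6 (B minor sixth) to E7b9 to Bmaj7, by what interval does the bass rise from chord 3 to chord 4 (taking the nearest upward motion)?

The roots are E and B.
Counting 5 letters and 7 half steps from E gives a perfect fifth.

perfect 5th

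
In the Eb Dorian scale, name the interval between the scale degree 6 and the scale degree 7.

minor second

Eb dorian: Eb F Gb Ab Bb C Db.
The scale degree 6 is C and the 7th scale degree is Db.
C up to Db is 1 semitone, a half step narrower than a major second, so the interval is minor.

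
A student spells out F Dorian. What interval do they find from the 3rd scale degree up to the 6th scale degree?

A4

The scale runs F G Ab Bb C D Eb.
So we need the interval from Ab up to D.
Ab up to D is 6 semitones, a half step wider than a perfect fourth, so the interval is augmented.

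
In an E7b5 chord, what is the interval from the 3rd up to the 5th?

E7b5 is spelled E, G♯, B♭, D.
So we need the interval from G♯ up to B♭.
3 letter names make it a third; at 2 semitones (a whole step narrower than major) the quality is diminished.

diminished third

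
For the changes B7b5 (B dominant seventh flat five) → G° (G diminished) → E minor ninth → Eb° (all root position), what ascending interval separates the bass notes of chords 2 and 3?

The roots are G and E.
Counting 6 letters and 9 half steps from G gives a major sixth.

major 6th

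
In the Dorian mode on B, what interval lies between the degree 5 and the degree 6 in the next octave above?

The scale runs B C# D E F# G# A.
So we need the interval from F# up to G#.
F# up to G# spans 9 letter names and 14 semitones — a major ninth.

major ninth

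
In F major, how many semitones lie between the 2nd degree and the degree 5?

The scale is F G A Bb C D E.
G up to C is a perfect fourth — 5 semitones.

5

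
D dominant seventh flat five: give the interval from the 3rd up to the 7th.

D7b5: D-F♯-A♭-C.
3rd = F♯; 7th = C.
F♯ up to C is 6 semitones, a half step narrower than a perfect fifth, so the interval is diminished.

diminished 5th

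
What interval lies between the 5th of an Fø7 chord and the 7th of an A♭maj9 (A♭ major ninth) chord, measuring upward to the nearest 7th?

The 5th of Fø7 is C♭; the 7th of A♭maj9 (A♭ major ninth) is G.
5 letter names make it a fifth; at 8 semitones (a half step wider than perfect) the quality is augmented.

augmented fifth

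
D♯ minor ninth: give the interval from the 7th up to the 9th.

D♯m9: D♯–F♯–A♯–C♯–E♯.
7th = C♯; 9th = E♯.
From C♯ to E♯ is 4 semitones, exactly the major third.

major third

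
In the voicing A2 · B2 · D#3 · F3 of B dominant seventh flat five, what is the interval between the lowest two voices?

major second

Those voices are A2 and B2.
A up to B spans 2 letter names and 2 semitones — a major second.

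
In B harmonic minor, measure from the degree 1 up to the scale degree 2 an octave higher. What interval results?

The scale runs B C♯ D E F♯ G A♯.
The degree 1 is B and the scale degree 2 (up an octave) is C♯.
From B to C♯ is 14 semitones, exactly the major ninth.

major ninth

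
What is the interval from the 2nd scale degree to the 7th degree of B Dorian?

Spelling B Dorian: B C# D E F# G# A.
That puts C# below A.
From C# to A: 8 semitones over a sixth = minor.

minor sixth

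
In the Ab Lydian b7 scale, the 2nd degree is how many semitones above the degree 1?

The scale is Ab Bb C D Eb F Gb.
Ab up to Bb is a major second — 2 semitones.

2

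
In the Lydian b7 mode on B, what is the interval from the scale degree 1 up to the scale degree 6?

The scale runs B C♯ D♯ E♯ F♯ G♯ A.
Scale degree 1 = B; scale degree 6 = G♯.
Counting 6 letters and 9 half steps from B gives a major sixth.

M6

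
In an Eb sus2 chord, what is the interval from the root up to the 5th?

The chord tones of Ebsus2 (Eb sus2) are Eb F Bb.
So we need the interval from Eb up to Bb.
Eb up to Bb spans 5 letter names and 7 semitones — a perfect fifth.

P5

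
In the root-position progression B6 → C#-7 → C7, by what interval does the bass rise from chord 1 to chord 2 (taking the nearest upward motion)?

major second

The roots are B and C#.
B up to C# spans 2 letter names and 2 semitones — a major second.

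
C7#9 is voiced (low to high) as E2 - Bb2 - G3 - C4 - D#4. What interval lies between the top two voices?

Those voices are C4 and D#4.
2 letter names make it a second; at 3 semitones (a half step wider than major) the quality is augmented.

augmented 2nd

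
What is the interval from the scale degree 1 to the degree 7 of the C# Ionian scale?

major seventh

Spelling the C# Ionian scale: C# D# E# F# G# A# B#.
The scale degree 1 is C# and the 7th degree is B#.
C# up to B# spans 7 letter names and 11 semitones — a major seventh.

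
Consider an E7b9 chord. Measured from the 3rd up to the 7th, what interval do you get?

The chord tones of E dominant seventh flat nine are E-G#-B-D-F.
3rd = G#; 7th = D.
5 letter names make it a fifth; at 6 semitones (a half step narrower than perfect) the quality is diminished.

d5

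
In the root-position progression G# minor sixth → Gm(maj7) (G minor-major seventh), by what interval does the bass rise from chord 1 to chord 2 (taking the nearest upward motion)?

The roots are G# and G.
G# up to G is 11 semitones, a half step narrower than a perfect octave, so the interval is diminished.

diminished octave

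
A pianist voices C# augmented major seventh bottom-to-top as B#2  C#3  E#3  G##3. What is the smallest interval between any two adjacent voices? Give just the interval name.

Adjacent intervals: B#2→C#3 = minor second; C#3→E#3 = major third; E#3→G##3 = major third.
The smallest is B#2 to C#3, a minor second (1 semitone).

minor second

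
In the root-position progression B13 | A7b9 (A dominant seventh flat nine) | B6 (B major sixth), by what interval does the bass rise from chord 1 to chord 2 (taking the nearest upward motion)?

minor 7th

The roots are B and A.
From B to A: 10 semitones over a seventh = minor.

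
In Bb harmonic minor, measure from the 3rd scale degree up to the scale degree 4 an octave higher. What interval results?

major 9th

Bb harmonic minor: Bb C Db Eb F Gb A.
3rd scale degree = Db; 4th degree (up an octave) = Eb.
From Db to Eb is 14 semitones, exactly the major ninth.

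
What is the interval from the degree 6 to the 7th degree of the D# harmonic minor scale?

augmented second

D# harmonic minor: D# E# F# G# A# B C##.
That puts B below C##.
B up to C## is 3 semitones, a half step wider than a major second, so the interval is augmented.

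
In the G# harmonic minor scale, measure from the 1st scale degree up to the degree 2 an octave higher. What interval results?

G# harmonic minor: G# A# B C# D# E F##.
1st scale degree = G#; 2nd degree (up an octave) = A#.
Counting 9 letters and 14 half steps from G# gives a major ninth.

M9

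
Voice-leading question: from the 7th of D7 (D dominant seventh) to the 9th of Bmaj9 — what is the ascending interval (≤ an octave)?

augmented 1st

D7 (D dominant seventh) has C as its 7th, and Bmaj9 has C# as its 9th.
From C to C#: 1 semitone over a unison = augmented.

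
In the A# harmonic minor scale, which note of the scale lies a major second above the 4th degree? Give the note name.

The scale is A# B# C# D# E# F# G##.
The 4th degree is D#; a major second above that is E# — scale degree 5.

E#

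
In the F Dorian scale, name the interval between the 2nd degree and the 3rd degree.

The scale runs F G Ab Bb C D Eb.
That puts G below Ab.
2 letter names make it a second; at 1 semitone (a half step narrower than major) the quality is minor.

minor second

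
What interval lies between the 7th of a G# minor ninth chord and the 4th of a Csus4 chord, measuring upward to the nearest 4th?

G# minor ninth has F# as its 7th, and Csus4 has F as its 4th.
From F# to F: 11 semitones over an octave = diminished.

diminished octave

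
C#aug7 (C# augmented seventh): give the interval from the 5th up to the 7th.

diminished third

The chord tones of C#aug7 (C# augmented seventh) are C#, E#, G##, B.
5th = G##; 7th = B.
3 letter names make it a third; at 2 semitones (a whole step narrower than major) the quality is diminished.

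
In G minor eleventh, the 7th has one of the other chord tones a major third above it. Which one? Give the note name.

Gm11: G B♭ D F A C.
The 7th is F. A major third above F is A.
A is the chord's 9th.

A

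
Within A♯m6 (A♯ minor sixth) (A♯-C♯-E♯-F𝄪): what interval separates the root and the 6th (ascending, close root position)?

That puts A♯ below F𝄪.
From A♯ to F𝄪 is 9 semitones, exactly the major sixth.

major 6th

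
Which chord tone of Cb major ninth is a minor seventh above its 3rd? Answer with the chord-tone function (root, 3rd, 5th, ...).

The chord tones of Cb major ninth are Cb Eb Gb Bb Db.
The 3rd is Eb. A minor seventh above Eb is Db.
Db is the chord's 9th.

9th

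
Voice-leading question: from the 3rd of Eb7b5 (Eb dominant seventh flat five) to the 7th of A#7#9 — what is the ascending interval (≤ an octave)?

augmented unison

The 3rd of Eb7b5 (Eb dominant seventh flat five) is G; the 7th of A#7#9 is G#.
G up to G# is 1 semitone, a half step wider than a perfect unison, so the interval is augmented.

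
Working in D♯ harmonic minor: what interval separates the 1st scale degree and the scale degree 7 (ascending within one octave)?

D♯ harmonic minor: D♯ E♯ F♯ G♯ A♯ B C𝄪.
The 1st scale degree is D♯ and the 7th scale degree is C𝄪.
D♯ up to C𝄪 spans 7 letter names and 11 semitones — a major seventh.

major seventh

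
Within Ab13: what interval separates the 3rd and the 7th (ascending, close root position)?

Spelling the chord: Ab–C–Eb–Gb–Bb–F.
That puts C below Gb.
From C to Gb: 6 semitones over a fifth = diminished.

diminished fifth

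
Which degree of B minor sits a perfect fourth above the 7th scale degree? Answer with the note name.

D

The scale is B C# D E F# G A.
The 7th scale degree is A; a perfect fourth above that is D — scale degree 3.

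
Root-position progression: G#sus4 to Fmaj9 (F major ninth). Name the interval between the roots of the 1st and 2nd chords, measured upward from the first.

The roots are G# and F.
7 letter names make it a seventh; at 9 semitones (a whole step narrower than major) the quality is diminished.

diminished 7th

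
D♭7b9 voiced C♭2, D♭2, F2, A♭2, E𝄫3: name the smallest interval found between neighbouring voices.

Adjacent intervals: C♭2→D♭2 = major second; D♭2→F2 = major third; F2→A♭2 = minor third; A♭2→E𝄫3 = diminished fifth.
The smallest is C♭2 to D♭2, a major second (2 semitones).

major second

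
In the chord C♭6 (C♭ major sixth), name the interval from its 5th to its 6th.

major 2nd

C♭6: C♭, E♭, G♭, A♭.
That puts G♭ below A♭.
G♭ up to A♭ spans 2 letter names and 2 semitones — a major second.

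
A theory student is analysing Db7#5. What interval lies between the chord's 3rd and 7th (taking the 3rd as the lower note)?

diminished fifth

Spelling the chord: Db–F–A–Cb.
3rd = F; 7th = Cb.
From F to Cb: 6 semitones over a fifth = diminished.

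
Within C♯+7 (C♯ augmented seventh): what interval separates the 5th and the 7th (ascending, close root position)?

The chord tones of C♯7#5 are C♯, E♯, G𝄪, B.
The 5th is G𝄪 and the 7th is B.
G𝄪 up to B is 2 semitones, a whole step narrower than a major third, so the interval is diminished.

diminished third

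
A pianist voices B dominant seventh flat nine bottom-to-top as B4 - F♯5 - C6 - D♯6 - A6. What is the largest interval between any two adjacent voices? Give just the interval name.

Adjacent intervals: B4→F♯5 = perfect fifth; F♯5→C6 = diminished fifth; C6→D♯6 = augmented second; D♯6→A6 = diminished fifth.
The largest is B4 to F♯5, a perfect fifth (7 semitones).

perfect fifth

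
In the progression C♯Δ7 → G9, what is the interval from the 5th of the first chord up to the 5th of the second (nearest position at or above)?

The 5th of C♯Δ7 is G♯; the 5th of G9 is D.
From G♯ to D: 6 semitones over a fifth = diminished.

diminished fifth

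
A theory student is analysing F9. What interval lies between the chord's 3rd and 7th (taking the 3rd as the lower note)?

diminished fifth

F dominant ninth is spelled F A C E♭ G.
The 3rd is A and the 7th is E♭.
A up to E♭ is 6 semitones, a half step narrower than a perfect fifth, so the interval is diminished.
This 3–7 tritone is the characteristic tension at the heart of the dominant sound.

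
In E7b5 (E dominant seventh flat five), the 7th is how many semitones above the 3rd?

6

The chord tones of E dominant seventh flat five are E–G#–Bb–D.
G# to D is a diminished fifth: 6 semitones.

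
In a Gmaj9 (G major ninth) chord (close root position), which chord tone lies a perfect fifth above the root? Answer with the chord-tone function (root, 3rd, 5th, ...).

Gmaj9 is spelled G–B–D–F#–A.
The root is G. A perfect fifth above G is D.
D is the chord's 5th.

5th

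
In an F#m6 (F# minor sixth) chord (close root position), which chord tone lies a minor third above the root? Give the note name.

A

Spelling the chord: F# A C# D#.
The root is F#. A minor third above F# is A.
A is the chord's 3rd.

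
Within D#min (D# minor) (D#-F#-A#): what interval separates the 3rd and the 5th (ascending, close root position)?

The 3rd is F# and the 5th is A#.
From F# to A# is 4 semitones, exactly the major third.

major 3rd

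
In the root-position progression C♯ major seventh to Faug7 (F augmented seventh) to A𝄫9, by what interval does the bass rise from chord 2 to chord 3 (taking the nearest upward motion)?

The roots are F and A𝄫.
3 letter names make it a third; at 2 semitones (a whole step narrower than major) the quality is diminished.

diminished third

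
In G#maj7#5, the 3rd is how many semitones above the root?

G#+maj7: G#–B#–D##–F##.
G# to B# is a major third: 4 semitones.

4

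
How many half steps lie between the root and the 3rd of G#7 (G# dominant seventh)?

The chord tones of G# dominant seventh are G#-B#-D#-F#.
G# to B# is a major third: 4 semitones.

4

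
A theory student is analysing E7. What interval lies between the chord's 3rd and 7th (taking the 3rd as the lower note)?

diminished fifth

E7: E–G#–B–D.
That puts G# below D.
G# up to D is 6 semitones, a half step narrower than a perfect fifth, so the interval is diminished.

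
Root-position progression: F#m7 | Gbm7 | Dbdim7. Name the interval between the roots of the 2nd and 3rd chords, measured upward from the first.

The roots are Gb and Db.
From Gb to Db is 7 semitones, exactly the perfect fifth.

P5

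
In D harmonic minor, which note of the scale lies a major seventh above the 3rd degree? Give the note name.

The scale is D E F G A Bb C#.
The 3rd degree is F; a major seventh above that is E — scale degree 2.

E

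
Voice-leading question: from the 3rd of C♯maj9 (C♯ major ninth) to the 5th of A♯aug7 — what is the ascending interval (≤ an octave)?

augmented 1st

The 3rd of C♯maj9 (C♯ major ninth) is E♯; the 5th of A♯aug7 is E𝄪.
E♯ up to E𝄪 is 1 semitone, a half step wider than a perfect unison, so the interval is augmented.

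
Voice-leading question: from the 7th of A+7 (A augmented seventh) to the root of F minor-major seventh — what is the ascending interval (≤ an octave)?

minor 7th

The 7th of A+7 (A augmented seventh) is G; the root of F minor-major seventh is F.
G up to F is 10 semitones, a half step narrower than a major seventh, so the interval is minor.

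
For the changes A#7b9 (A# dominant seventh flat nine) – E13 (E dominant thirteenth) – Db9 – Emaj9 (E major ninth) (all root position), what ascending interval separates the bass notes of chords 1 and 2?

The roots are A# and E.
5 letter names make it a fifth; at 6 semitones (a half step narrower than perfect) the quality is diminished.

diminished fifth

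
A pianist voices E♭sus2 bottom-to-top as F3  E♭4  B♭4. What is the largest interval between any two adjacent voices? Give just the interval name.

minor seventh

Adjacent intervals: F3→E♭4 = minor seventh; E♭4→B♭4 = perfect fifth.
The largest is F3 to E♭4, a minor seventh (10 semitones).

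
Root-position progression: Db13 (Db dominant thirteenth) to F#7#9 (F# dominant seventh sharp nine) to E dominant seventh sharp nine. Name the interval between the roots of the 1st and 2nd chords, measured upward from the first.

The roots are Db and F#.
3 letter names make it a third; at 5 semitones (a half step wider than major) the quality is augmented.

augmented third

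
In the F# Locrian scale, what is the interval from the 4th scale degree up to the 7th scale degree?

Spelling the F# Locrian scale: F# G A B C D E.
That puts B below E.
From B to E is 5 semitones, exactly the perfect fourth.

perfect fourth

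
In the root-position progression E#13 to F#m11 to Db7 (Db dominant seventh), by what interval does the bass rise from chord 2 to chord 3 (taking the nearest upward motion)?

diminished sixth

The roots are F# and Db.
From F# to Db: 7 semitones over a sixth = diminished.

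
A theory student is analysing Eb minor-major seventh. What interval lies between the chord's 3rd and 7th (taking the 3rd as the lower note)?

augmented fifth

The chord tones of Eb minor-major seventh are Eb, Gb, Bb, D.
That puts Gb below D.
From Gb to D: 8 semitones over a fifth = augmented.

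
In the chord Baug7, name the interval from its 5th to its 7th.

d3

The chord tones of B+7 (B augmented seventh) are B-D#-F##-A.
The 5th is F## and the 7th is A.
From F## to A: 2 semitones over a third = diminished.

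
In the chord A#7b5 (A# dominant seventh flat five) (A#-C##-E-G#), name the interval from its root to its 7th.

minor seventh

So we need the interval from A# up to G#.
A# up to G# is 10 semitones, a half step narrower than a major seventh, so the interval is minor.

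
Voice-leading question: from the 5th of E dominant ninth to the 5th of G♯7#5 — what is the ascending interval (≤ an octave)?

augmented third

The 5th of E dominant ninth is B; the 5th of G♯7#5 is D𝄪.
From B to D𝄪: 5 semitones over a third = augmented.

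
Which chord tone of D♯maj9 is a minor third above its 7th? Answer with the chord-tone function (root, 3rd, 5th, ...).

9th

Spelling the chord: D♯–F𝄪–A♯–C𝄪–E♯.
The 7th is C𝄪. A minor third above C𝄪 is E♯.
E♯ is the chord's 9th.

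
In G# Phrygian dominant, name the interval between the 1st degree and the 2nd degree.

m2

The scale runs G# A B# C# D# E F#.
So we need the interval from G# up to A.
2 letter names make it a second; at 1 semitone (a half step narrower than major) the quality is minor.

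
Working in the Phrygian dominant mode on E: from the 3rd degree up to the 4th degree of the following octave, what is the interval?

m9

Spelling the Phrygian dominant mode on E: E F G# A B C D.
The 3rd degree is G# and the degree 4 (up an octave) is A.
G# up to A is 13 semitones, a half step narrower than a major ninth, so the interval is minor.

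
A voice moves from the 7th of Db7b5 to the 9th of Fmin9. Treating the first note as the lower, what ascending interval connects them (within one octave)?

The 7th of Db7b5 is Cb; the 9th of Fmin9 is G.
Cb up to G is 8 semitones, a half step wider than a perfect fifth, so the interval is augmented.

augmented fifth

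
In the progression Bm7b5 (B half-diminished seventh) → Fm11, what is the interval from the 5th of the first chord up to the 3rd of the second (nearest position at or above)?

minor third

The 5th of Bm7b5 (B half-diminished seventh) is F; the 3rd of Fm11 is A♭.
From F to A♭: 3 semitones over a third = minor.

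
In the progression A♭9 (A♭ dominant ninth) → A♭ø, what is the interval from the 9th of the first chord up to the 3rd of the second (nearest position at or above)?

minor 2nd

A♭9 (A♭ dominant ninth) has B♭ as its 9th, and A♭ø has C♭ as its 3rd.
B♭ up to C♭ is 1 semitone, a half step narrower than a major second, so the interval is minor.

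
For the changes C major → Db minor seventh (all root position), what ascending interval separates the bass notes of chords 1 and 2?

The roots are C and Db.
C up to Db is 1 semitone, a half step narrower than a major second, so the interval is minor.

minor 2nd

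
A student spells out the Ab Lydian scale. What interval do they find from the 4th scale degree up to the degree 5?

minor second

Ab lydian: Ab Bb C D Eb F G.
That puts D below Eb.
2 letter names make it a second; at 1 semitone (a half step narrower than major) the quality is minor.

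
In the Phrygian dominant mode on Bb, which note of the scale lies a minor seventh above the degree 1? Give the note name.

Ab

The scale is Bb Cb D Eb F Gb Ab.
The degree 1 is Bb; a minor seventh above that is Ab — scale degree 7.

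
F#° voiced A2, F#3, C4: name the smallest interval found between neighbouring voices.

Adjacent intervals: A2→F#3 = major sixth; F#3→C4 = diminished fifth.
The smallest is F#3 to C4, a diminished fifth (6 semitones).

d5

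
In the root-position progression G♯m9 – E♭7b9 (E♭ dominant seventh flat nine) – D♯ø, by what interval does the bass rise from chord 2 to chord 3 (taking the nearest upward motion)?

augmented 7th

The roots are E♭ and D♯.
7 letter names make it a seventh; at 12 semitones (a half step wider than major) the quality is augmented.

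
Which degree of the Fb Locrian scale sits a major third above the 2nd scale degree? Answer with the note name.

Bbb

The scale is Fb Gbb Abb Bbb Cbb Dbb Ebb.
The 2nd scale degree is Gbb; a major third above that is Bbb — scale degree 4.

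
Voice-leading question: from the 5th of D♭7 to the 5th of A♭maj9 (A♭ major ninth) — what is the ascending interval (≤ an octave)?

The 5th of D♭7 is A♭; the 5th of A♭maj9 (A♭ major ninth) is E♭.
Counting 5 letters and 7 half steps from A♭ gives a perfect fifth.

perfect 5th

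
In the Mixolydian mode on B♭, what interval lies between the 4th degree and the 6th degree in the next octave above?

major tenth

B♭ mixolydian: B♭ C D E♭ F G A♭.
That puts E♭ below G.
E♭ up to G spans 10 letter names and 16 semitones — a major tenth.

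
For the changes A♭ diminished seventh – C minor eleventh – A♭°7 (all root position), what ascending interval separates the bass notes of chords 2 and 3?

minor sixth

The roots are C and A♭.
C up to A♭ is 8 semitones, a half step narrower than a major sixth, so the interval is minor.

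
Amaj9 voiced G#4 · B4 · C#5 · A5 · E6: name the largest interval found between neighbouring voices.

Adjacent intervals: G#4→B4 = minor third; B4→C#5 = major second; C#5→A5 = minor sixth; A5→E6 = perfect fifth.
The largest is C#5 to A5, a minor sixth (8 semitones).

minor sixth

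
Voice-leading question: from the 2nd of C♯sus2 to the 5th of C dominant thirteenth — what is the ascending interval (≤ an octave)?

d4

The 2nd of C♯sus2 is D♯; the 5th of C dominant thirteenth is G.
From D♯ to G: 4 semitones over a fourth = diminished.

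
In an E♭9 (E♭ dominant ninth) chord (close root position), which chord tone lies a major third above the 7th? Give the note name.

F

E♭9 (E♭ dominant ninth) is spelled E♭ G B♭ D♭ F.
The 7th is D♭. A major third above D♭ is F.
F is the chord's 9th.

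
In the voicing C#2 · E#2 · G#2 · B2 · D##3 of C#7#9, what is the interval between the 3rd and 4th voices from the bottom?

Those voices are G#2 and B2.
3 letter names make it a third; at 3 semitones (a half step narrower than major) the quality is minor.

minor third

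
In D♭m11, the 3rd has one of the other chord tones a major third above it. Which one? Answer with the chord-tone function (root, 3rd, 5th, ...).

Spelling the chord: D♭, F♭, A♭, C♭, E♭, G♭.
The 3rd is F♭. A major third above F♭ is A♭.
A♭ is the chord's 5th.

5th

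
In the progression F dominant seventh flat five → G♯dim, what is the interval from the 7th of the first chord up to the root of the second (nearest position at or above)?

The 7th of F dominant seventh flat five is E♭; the root of G♯dim is G♯.
From E♭ to G♯: 5 semitones over a third = augmented.

augmented third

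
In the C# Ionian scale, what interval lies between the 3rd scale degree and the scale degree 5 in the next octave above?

minor 10th

The scale runs C# D# E# F# G# A# B#.
3rd scale degree = E#; degree 5 (up an octave) = G#.
10 letter names make it a tenth; at 15 semitones (a half step narrower than major) the quality is minor.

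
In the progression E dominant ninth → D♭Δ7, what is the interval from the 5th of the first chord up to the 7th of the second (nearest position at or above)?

minor second

E dominant ninth has B as its 5th, and D♭Δ7 has C as its 7th.
B up to C is 1 semitone, a half step narrower than a major second, so the interval is minor.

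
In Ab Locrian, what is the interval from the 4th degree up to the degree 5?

The scale runs Ab Bbb Cb Db Ebb Fb Gb.
4th degree = Db; 5th degree = Ebb.
From Db to Ebb: 1 semitone over a second = minor.

minor second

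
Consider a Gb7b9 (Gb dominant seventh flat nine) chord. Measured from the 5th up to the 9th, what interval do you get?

Gb7b9 (Gb dominant seventh flat nine): Gb–Bb–Db–Fb–Abb.
That puts Db below Abb.
Db up to Abb is 6 semitones, a half step narrower than a perfect fifth, so the interval is diminished.

diminished fifth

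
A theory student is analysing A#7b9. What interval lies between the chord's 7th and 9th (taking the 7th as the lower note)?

minor 3rd

The chord tones of A# dominant seventh flat nine are A#-C##-E#-G#-B.
So we need the interval from G# up to B.
3 letter names make it a third; at 3 semitones (a half step narrower than major) the quality is minor.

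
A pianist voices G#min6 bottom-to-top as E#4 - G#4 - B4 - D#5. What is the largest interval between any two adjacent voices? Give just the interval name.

major third

Adjacent intervals: E#4→G#4 = minor third; G#4→B4 = minor third; B4→D#5 = major third.
The largest is B4 to D#5, a major third (4 semitones).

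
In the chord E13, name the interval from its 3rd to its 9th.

E13 (E dominant thirteenth) is spelled E G# B D F# C#.
3rd = G#; 9th = F#.
G# up to F# is 10 semitones, a half step narrower than a major seventh, so the interval is minor.

minor 7th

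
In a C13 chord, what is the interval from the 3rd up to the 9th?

m7

C13 (C dominant thirteenth) is spelled C E G Bb D A.
So we need the interval from E up to D.
From E to D: 10 semitones over a seventh = minor.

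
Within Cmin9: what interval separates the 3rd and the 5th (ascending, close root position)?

Cmin9 is spelled C, Eb, G, Bb, D.
3rd = Eb; 5th = G.
Counting 3 letters and 4 half steps from Eb gives a major third.

major third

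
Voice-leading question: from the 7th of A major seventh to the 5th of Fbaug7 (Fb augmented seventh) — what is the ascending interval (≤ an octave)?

The 7th of A major seventh is G#; the 5th of Fbaug7 (Fb augmented seventh) is C.
4 letter names make it a fourth; at 4 semitones (a half step narrower than perfect) the quality is diminished.

diminished fourth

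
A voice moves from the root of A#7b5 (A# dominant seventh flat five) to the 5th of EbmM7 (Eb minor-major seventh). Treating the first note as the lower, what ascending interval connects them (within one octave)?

The root of A#7b5 (A# dominant seventh flat five) is A#; the 5th of EbmM7 (Eb minor-major seventh) is Bb.
A# up to Bb is 0 semitones, a whole step narrower than a major second, so the interval is diminished.

diminished second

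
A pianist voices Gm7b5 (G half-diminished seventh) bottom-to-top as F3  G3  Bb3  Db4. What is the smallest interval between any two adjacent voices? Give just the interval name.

major second

Adjacent intervals: F3→G3 = major second; G3→Bb3 = minor third; Bb3→Db4 = minor third.
The smallest is F3 to G3, a major second (2 semitones).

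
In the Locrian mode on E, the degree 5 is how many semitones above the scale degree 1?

6

The scale is E F G A Bb C D.
E up to Bb is a diminished fifth — 6 semitones.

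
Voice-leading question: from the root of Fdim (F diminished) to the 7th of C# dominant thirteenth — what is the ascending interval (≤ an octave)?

augmented fourth

Fdim (F diminished) has F as its root, and C# dominant thirteenth has B as its 7th.
4 letter names make it a fourth; at 6 semitones (a half step wider than perfect) the quality is augmented.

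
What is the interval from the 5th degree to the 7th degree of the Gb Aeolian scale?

minor third

Spelling the Gb Aeolian scale: Gb Ab Bbb Cb Db Ebb Fb.
So we need the interval from Db up to Fb.
3 letter names make it a third; at 3 semitones (a half step narrower than major) the quality is minor.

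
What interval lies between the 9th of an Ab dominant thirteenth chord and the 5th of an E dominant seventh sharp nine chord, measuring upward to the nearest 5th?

Ab dominant thirteenth has Bb as its 9th, and E dominant seventh sharp nine has B as its 5th.
From Bb to B: 1 semitone over a unison = augmented.

A1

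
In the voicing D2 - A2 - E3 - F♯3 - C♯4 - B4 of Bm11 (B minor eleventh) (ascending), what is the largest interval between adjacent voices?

minor seventh

Adjacent intervals: D2→A2 = perfect fifth; A2→E3 = perfect fifth; E3→F♯3 = major second; F♯3→C♯4 = perfect fifth; C♯4→B4 = minor seventh.
The largest is C♯4 to B4, a minor seventh (10 semitones).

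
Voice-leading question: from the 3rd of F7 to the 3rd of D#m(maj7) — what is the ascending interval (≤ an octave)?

F7 has A as its 3rd, and D#m(maj7) has F# as its 3rd.
A up to F# spans 6 letter names and 9 semitones — a major sixth.

M6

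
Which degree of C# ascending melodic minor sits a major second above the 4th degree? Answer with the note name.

G#

The scale is C# D# E F# G# A# B#.
The 4th degree is F#; a major second above that is G# — scale degree 5.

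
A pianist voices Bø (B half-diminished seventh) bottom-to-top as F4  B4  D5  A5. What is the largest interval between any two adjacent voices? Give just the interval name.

Adjacent intervals: F4→B4 = augmented fourth; B4→D5 = minor third; D5→A5 = perfect fifth.
The largest is D5 to A5, a perfect fifth (7 semitones).

perfect fifth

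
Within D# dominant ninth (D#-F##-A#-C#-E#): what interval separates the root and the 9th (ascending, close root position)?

major ninth

Root = D#; 9th = E#.
Counting 9 letters and 14 half steps from D# gives a major ninth.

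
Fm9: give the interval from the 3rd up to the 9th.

Spelling the chord: F A♭ C E♭ G.
3rd = A♭; 9th = G.
Counting 7 letters and 11 half steps from A♭ gives a major seventh.

major seventh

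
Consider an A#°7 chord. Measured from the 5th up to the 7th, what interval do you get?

m3

A# diminished seventh is spelled A#–C#–E–G.
The 5th is E and the 7th is G.
E up to G is 3 semitones, a half step narrower than a major third, so the interval is minor.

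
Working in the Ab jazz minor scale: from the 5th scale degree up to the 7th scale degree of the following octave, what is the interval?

The scale runs Ab Bb Cb Db Eb F G.
5th scale degree = Eb; scale degree 7 (up an octave) = G.
Eb up to G spans 10 letter names and 16 semitones — a major tenth.

major 10th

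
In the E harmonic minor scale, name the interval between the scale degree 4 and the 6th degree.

minor third

Spelling the E harmonic minor scale: E F♯ G A B C D♯.
Scale degree 4 = A; 6th scale degree = C.
From A to C: 3 semitones over a third = minor.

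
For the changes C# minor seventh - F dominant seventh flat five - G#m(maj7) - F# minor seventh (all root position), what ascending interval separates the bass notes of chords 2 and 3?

The roots are F and G#.
2 letter names make it a second; at 3 semitones (a half step wider than major) the quality is augmented.

augmented 2nd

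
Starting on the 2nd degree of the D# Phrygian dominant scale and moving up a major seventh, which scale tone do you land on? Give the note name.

The scale is D# E F## G# A# B C#.
The 2nd degree is E; a major seventh above that is D# — scale degree 1.

D#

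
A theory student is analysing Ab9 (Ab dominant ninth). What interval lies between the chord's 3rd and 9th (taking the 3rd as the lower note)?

minor seventh

Ab9: Ab–C–Eb–Gb–Bb.
So we need the interval from C up to Bb.
7 letter names make it a seventh; at 10 semitones (a half step narrower than major) the quality is minor.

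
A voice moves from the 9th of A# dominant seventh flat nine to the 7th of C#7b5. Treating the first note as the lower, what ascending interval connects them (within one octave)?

perfect unison

A# dominant seventh flat nine has B as its 9th, and C#7b5 has B as its 7th.
B up to B spans 1 letter names and 0 semitones — a perfect unison.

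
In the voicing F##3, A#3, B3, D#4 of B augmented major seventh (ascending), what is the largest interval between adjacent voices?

major third

Adjacent intervals: F##3→A#3 = minor third; A#3→B3 = minor second; B3→D#4 = major third.
The largest is B3 to D#4, a major third (4 semitones).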